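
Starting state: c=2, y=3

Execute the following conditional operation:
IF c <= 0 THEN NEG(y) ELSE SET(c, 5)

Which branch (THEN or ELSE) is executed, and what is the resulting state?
Branch: ELSE, Final state: c=5, y=3

Evaluating condition: c <= 0
c = 2
Condition is False, so ELSE branch executes
After SET(c, 5): c=5, y=3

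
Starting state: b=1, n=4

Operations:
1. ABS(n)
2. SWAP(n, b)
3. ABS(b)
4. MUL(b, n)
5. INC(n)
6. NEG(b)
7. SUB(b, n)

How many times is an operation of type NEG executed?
1

Counting NEG operations:
Step 6: NEG(b) ← NEG
Total: 1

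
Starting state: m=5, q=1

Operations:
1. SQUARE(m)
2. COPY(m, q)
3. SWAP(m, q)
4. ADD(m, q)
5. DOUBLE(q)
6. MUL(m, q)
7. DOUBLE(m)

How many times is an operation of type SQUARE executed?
1

Counting SQUARE operations:
Step 1: SQUARE(m) ← SQUARE
Total: 1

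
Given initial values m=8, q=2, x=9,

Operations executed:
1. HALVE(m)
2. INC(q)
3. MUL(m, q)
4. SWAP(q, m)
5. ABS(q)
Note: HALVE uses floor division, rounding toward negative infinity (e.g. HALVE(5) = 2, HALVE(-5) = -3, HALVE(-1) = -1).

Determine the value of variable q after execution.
q = 12

Tracing execution:
Step 1: HALVE(m) → q = 2
Step 2: INC(q) → q = 3
Step 3: MUL(m, q) → q = 3
Step 4: SWAP(q, m) → q = 12
Step 5: ABS(q) → q = 12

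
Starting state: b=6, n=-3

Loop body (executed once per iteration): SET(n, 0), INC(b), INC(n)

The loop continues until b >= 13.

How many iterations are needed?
7

Tracing iterations:
Initial: b=6, n=-3
After iteration 1: b=7, n=1
After iteration 2: b=8, n=1
After iteration 3: b=9, n=1
After iteration 4: b=10, n=1
After iteration 5: b=11, n=1
After iteration 6: b=12, n=1
After iteration 7: b=13, n=1
b >= 13 now holds, so the loop exits after 7 iterations.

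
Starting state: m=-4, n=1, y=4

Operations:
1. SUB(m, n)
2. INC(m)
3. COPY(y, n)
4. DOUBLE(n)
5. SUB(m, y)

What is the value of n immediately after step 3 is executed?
n = 1

Tracing n through execution:
Initial: n = 1
After step 1 (SUB(m, n)): n = 1
After step 2 (INC(m)): n = 1
After step 3 (COPY(y, n)): n = 1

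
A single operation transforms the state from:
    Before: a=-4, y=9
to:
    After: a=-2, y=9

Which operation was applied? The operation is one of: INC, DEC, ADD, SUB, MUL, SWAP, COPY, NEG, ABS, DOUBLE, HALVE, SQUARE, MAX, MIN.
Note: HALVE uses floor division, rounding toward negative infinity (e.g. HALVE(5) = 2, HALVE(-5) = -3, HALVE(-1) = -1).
HALVE(a)

Analyzing the change:
Before: a=-4, y=9
After: a=-2, y=9
Variable a changed from -4 to -2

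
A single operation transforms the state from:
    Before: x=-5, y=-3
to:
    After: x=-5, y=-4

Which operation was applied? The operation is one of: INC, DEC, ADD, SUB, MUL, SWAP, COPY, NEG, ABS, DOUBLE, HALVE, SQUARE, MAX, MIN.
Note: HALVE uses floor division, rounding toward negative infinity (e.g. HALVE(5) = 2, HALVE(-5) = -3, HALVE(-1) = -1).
DEC(y)

Analyzing the change:
Before: x=-5, y=-3
After: x=-5, y=-4
Variable y changed from -3 to -4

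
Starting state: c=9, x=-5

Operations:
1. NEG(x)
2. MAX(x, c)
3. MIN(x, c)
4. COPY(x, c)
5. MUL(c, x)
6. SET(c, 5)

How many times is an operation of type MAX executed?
1

Counting MAX operations:
Step 2: MAX(x, c) ← MAX
Total: 1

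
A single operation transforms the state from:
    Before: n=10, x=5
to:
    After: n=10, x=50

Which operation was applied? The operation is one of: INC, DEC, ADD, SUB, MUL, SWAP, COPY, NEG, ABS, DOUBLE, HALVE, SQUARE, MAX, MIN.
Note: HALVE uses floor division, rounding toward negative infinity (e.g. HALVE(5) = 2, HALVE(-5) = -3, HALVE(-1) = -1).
MUL(x, n)

Analyzing the change:
Before: n=10, x=5
After: n=10, x=50
Variable x changed from 5 to 50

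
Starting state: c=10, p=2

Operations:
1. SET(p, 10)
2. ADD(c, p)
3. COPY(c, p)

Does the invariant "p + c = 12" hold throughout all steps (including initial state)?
No, violated after step 1

The invariant is violated after step 1.

State at each step:
Initial: c=10, p=2
After step 1: c=10, p=10
After step 2: c=20, p=10
After step 3: c=10, p=10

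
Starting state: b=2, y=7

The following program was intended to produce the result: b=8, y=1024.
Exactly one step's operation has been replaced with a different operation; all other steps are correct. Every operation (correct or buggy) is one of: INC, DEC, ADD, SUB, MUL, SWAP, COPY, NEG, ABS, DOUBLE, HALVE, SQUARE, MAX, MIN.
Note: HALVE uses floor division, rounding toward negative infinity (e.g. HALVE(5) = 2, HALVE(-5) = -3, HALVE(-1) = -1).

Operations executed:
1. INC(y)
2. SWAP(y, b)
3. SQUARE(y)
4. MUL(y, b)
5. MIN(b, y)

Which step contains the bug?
Step 5

Trace with buggy code:
Initial: b=2, y=7
After step 1: b=2, y=8
After step 2: b=8, y=2
After step 3: b=8, y=4
After step 4: b=8, y=32
After step 5: b=8, y=32
Actual final b=8, y=32 ≠ expected b=8, y=1024.
Step 5 is the only position where a single-operation replacement can produce the expected result.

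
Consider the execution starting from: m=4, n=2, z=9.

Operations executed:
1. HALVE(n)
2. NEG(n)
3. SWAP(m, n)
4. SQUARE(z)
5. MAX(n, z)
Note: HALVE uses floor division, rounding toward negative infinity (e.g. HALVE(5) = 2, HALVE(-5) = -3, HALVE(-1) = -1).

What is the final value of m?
m = -1

Tracing execution:
Step 1: HALVE(n) → m = 4
Step 2: NEG(n) → m = 4
Step 3: SWAP(m, n) → m = -1
Step 4: SQUARE(z) → m = -1
Step 5: MAX(n, z) → m = -1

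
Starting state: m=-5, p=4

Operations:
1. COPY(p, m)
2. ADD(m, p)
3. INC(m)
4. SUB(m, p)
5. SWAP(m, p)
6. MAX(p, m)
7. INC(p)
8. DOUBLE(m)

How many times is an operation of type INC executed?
2

Counting INC operations:
Step 3: INC(m) ← INC
Step 7: INC(p) ← INC
Total: 2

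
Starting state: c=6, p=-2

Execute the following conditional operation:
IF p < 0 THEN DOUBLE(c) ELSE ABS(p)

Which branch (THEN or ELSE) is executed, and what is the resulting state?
Branch: THEN, Final state: c=12, p=-2

Evaluating condition: p < 0
p = -2
Condition is True, so THEN branch executes
After DOUBLE(c): c=12, p=-2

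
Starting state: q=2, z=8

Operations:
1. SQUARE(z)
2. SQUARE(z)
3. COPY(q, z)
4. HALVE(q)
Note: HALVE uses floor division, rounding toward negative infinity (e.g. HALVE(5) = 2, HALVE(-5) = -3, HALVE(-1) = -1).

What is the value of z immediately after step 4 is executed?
z = 4096

Tracing z through execution:
Initial: z = 8
After step 1 (SQUARE(z)): z = 64
After step 2 (SQUARE(z)): z = 4096
After step 3 (COPY(q, z)): z = 4096
After step 4 (HALVE(q)): z = 4096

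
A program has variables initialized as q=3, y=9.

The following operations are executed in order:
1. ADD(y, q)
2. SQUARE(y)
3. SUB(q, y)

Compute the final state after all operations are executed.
{q: -141, y: 144}

Step-by-step execution:
Initial: q=3, y=9
After step 1 (ADD(y, q)): q=3, y=12
After step 2 (SQUARE(y)): q=3, y=144
After step 3 (SUB(q, y)): q=-141, y=144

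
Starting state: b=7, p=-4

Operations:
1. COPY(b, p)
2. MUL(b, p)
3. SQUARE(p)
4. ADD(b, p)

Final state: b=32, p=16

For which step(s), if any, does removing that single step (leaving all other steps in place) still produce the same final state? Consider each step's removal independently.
None - removing any single step changes the final result

Testing removal of each single step:
Without step 1: final = b=-12, p=16 (different)
Without step 2: final = b=12, p=16 (different)
Without step 3: final = b=12, p=-4 (different)
Without step 4: final = b=16, p=16 (different)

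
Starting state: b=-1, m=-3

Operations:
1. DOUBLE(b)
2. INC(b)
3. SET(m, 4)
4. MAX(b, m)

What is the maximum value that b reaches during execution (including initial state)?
4

Values of b at each step:
Initial: b = -1
After step 1: b = -2
After step 2: b = -1
After step 3: b = -1
After step 4: b = 4 ← maximum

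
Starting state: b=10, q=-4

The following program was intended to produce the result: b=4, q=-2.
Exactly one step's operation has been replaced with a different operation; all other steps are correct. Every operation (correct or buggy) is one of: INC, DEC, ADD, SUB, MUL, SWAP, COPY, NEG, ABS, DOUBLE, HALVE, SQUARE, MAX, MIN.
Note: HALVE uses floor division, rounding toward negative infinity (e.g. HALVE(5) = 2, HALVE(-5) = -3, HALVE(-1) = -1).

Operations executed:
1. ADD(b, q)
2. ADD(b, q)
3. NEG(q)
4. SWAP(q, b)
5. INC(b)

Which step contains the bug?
Step 5

Trace with buggy code:
Initial: b=10, q=-4
After step 1: b=6, q=-4
After step 2: b=2, q=-4
After step 3: b=2, q=4
After step 4: b=4, q=2
After step 5: b=5, q=2
Actual final b=5, q=2 ≠ expected b=4, q=-2.
Step 5 is the only position where a single-operation replacement can produce the expected result.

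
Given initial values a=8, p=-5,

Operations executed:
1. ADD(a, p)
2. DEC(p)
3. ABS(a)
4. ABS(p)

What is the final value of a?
a = 3

Tracing execution:
Step 1: ADD(a, p) → a = 3
Step 2: DEC(p) → a = 3
Step 3: ABS(a) → a = 3
Step 4: ABS(p) → a = 3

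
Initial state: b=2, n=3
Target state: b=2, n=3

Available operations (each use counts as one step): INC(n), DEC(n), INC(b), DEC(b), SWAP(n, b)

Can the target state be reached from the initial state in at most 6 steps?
Yes

Path (0 steps): 0 steps (already at target)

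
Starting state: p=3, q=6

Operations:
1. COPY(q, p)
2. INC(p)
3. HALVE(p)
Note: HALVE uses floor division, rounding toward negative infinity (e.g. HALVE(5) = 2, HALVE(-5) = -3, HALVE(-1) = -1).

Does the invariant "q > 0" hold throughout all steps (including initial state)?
Yes

The invariant holds at every step.

State at each step:
Initial: p=3, q=6
After step 1: p=3, q=3
After step 2: p=4, q=3
After step 3: p=2, q=3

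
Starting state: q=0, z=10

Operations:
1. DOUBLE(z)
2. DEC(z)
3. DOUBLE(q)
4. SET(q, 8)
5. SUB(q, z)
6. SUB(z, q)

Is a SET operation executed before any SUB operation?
Yes

First SET: step 4
First SUB: step 5
Since 4 < 5, SET comes first.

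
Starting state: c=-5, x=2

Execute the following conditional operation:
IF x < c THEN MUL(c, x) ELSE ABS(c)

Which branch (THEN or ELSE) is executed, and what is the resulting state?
Branch: ELSE, Final state: c=5, x=2

Evaluating condition: x < c
x = 2, c = -5
Condition is False, so ELSE branch executes
After ABS(c): c=5, x=2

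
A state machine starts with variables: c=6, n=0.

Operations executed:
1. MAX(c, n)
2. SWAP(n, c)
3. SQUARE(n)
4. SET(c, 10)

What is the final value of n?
n = 36

Tracing execution:
Step 1: MAX(c, n) → n = 0
Step 2: SWAP(n, c) → n = 6
Step 3: SQUARE(n) → n = 36
Step 4: SET(c, 10) → n = 36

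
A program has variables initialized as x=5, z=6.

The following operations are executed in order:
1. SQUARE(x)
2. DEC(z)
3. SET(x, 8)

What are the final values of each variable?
{x: 8, z: 5}

Step-by-step execution:
Initial: x=5, z=6
After step 1 (SQUARE(x)): x=25, z=6
After step 2 (DEC(z)): x=25, z=5
After step 3 (SET(x, 8)): x=8, z=5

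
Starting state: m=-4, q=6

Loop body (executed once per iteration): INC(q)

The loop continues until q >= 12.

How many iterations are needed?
6

Tracing iterations:
Initial: m=-4, q=6
After iteration 1: m=-4, q=7
After iteration 2: m=-4, q=8
After iteration 3: m=-4, q=9
After iteration 4: m=-4, q=10
After iteration 5: m=-4, q=11
After iteration 6: m=-4, q=12
q >= 12 now holds, so the loop exits after 6 iterations.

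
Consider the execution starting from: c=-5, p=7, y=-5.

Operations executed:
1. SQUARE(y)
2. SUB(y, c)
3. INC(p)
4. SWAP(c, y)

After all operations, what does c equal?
c = 30

Tracing execution:
Step 1: SQUARE(y) → c = -5
Step 2: SUB(y, c) → c = -5
Step 3: INC(p) → c = -5
Step 4: SWAP(c, y) → c = 30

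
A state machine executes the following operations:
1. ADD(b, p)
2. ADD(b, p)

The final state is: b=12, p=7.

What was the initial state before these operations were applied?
b=-2, p=7

Working backwards:
Final state: b=12, p=7
Before step 2 (ADD(b, p)): b=5, p=7
Before step 1 (ADD(b, p)): b=-2, p=7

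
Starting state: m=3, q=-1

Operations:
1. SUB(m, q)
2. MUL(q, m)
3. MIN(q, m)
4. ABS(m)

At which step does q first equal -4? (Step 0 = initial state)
Step 2

Tracing q:
Initial: q = -1
After step 1: q = -1
After step 2: q = -4 ← first occurrence
After step 3: q = -4
After step 4: q = -4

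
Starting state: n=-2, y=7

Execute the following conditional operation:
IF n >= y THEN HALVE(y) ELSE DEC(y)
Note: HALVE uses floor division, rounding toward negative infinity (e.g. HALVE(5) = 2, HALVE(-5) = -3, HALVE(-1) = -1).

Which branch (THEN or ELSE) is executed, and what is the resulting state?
Branch: ELSE, Final state: n=-2, y=6

Evaluating condition: n >= y
n = -2, y = 7
Condition is False, so ELSE branch executes
After DEC(y): n=-2, y=6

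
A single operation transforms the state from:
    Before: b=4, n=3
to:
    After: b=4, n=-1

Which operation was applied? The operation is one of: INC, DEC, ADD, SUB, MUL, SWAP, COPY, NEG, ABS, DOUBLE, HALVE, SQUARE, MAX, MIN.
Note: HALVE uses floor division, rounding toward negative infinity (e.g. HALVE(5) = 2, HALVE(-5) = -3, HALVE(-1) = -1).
SUB(n, b)

Analyzing the change:
Before: b=4, n=3
After: b=4, n=-1
Variable n changed from 3 to -1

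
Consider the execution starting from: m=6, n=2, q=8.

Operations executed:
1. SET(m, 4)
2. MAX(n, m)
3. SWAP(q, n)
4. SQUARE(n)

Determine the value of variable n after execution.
n = 64

Tracing execution:
Step 1: SET(m, 4) → n = 2
Step 2: MAX(n, m) → n = 4
Step 3: SWAP(q, n) → n = 8
Step 4: SQUARE(n) → n = 64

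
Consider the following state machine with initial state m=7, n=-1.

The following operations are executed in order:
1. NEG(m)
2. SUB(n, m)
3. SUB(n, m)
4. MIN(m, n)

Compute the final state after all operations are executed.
{m: -7, n: 13}

Step-by-step execution:
Initial: m=7, n=-1
After step 1 (NEG(m)): m=-7, n=-1
After step 2 (SUB(n, m)): m=-7, n=6
After step 3 (SUB(n, m)): m=-7, n=13
After step 4 (MIN(m, n)): m=-7, n=13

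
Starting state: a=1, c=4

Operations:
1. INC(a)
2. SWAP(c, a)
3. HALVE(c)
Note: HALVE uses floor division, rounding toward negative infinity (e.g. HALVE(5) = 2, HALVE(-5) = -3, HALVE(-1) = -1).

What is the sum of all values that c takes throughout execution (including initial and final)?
11

Values of c at each step:
Initial: c = 4
After step 1: c = 4
After step 2: c = 2
After step 3: c = 1
Sum = 4 + 4 + 2 + 1 = 11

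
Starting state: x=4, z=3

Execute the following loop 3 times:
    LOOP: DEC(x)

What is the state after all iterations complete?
x=1, z=3

Iteration trace:
Start: x=4, z=3
After iteration 1: x=3, z=3
After iteration 2: x=2, z=3
After iteration 3: x=1, z=3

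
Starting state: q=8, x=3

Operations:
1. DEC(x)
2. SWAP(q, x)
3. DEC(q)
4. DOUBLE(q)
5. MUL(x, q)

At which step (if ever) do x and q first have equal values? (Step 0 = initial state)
Never

x and q never become equal during execution.

Comparing values at each step:
Initial: x=3, q=8
After step 1: x=2, q=8
After step 2: x=8, q=2
After step 3: x=8, q=1
After step 4: x=8, q=2
After step 5: x=16, q=2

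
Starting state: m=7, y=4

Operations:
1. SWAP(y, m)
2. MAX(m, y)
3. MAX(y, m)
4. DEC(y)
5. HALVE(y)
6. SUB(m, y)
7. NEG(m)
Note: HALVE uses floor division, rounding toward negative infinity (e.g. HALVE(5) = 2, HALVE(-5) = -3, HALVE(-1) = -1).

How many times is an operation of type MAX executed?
2

Counting MAX operations:
Step 2: MAX(m, y) ← MAX
Step 3: MAX(y, m) ← MAX
Total: 2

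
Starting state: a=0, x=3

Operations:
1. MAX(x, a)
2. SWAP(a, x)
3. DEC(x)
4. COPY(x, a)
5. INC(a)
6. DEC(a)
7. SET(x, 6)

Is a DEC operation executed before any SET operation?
Yes

First DEC: step 3
First SET: step 7
Since 3 < 7, DEC comes first.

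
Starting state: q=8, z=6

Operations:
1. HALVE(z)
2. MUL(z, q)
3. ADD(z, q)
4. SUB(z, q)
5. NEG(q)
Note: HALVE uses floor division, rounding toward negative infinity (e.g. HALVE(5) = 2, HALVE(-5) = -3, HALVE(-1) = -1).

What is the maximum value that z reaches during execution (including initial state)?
32

Values of z at each step:
Initial: z = 6
After step 1: z = 3
After step 2: z = 24
After step 3: z = 32 ← maximum
After step 4: z = 24
After step 5: z = 24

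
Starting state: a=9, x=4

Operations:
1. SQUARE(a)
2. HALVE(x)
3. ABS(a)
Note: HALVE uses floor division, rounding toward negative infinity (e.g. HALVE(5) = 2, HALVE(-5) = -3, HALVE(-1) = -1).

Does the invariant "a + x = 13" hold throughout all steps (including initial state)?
No, violated after step 1

The invariant is violated after step 1.

State at each step:
Initial: a=9, x=4
After step 1: a=81, x=4
After step 2: a=81, x=2
After step 3: a=81, x=2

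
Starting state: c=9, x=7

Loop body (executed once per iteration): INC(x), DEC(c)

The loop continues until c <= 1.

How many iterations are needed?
8

Tracing iterations:
Initial: c=9, x=7
After iteration 1: c=8, x=8
After iteration 2: c=7, x=9
After iteration 3: c=6, x=10
After iteration 4: c=5, x=11
After iteration 5: c=4, x=12
After iteration 6: c=3, x=13
After iteration 7: c=2, x=14
After iteration 8: c=1, x=15
c <= 1 now holds, so the loop exits after 8 iterations.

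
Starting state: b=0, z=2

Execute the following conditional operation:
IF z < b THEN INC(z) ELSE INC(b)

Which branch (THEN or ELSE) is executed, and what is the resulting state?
Branch: ELSE, Final state: b=1, z=2

Evaluating condition: z < b
z = 2, b = 0
Condition is False, so ELSE branch executes
After INC(b): b=1, z=2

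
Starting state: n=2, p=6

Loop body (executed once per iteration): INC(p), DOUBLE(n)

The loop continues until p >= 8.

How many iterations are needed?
2

Tracing iterations:
Initial: n=2, p=6
After iteration 1: n=4, p=7
After iteration 2: n=8, p=8
p >= 8 now holds, so the loop exits after 2 iterations.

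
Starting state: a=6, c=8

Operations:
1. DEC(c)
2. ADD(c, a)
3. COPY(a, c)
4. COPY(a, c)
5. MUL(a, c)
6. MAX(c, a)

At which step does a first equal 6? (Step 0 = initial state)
Step 0

Tracing a:
Initial: a = 6 ← first occurrence
After step 1: a = 6
After step 2: a = 6
After step 3: a = 13
After step 4: a = 13
After step 5: a = 169
After step 6: a = 169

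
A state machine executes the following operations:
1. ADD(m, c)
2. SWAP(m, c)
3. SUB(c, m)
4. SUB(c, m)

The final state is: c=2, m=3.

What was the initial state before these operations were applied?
c=3, m=5

Working backwards:
Final state: c=2, m=3
Before step 4 (SUB(c, m)): c=5, m=3
Before step 3 (SUB(c, m)): c=8, m=3
Before step 2 (SWAP(m, c)): c=3, m=8
Before step 1 (ADD(m, c)): c=3, m=5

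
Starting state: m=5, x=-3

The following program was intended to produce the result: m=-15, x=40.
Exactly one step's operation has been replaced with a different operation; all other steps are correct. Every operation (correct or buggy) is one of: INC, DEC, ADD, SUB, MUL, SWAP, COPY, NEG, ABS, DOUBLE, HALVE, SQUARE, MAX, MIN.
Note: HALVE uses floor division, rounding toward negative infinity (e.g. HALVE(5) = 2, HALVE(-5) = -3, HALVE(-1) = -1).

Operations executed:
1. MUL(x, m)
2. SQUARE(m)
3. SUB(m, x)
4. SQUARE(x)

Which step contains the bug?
Step 4

Trace with buggy code:
Initial: m=5, x=-3
After step 1: m=5, x=-15
After step 2: m=25, x=-15
After step 3: m=40, x=-15
After step 4: m=40, x=225
Actual final m=40, x=225 ≠ expected m=-15, x=40.
Step 4 is the only position where a single-operation replacement can produce the expected result.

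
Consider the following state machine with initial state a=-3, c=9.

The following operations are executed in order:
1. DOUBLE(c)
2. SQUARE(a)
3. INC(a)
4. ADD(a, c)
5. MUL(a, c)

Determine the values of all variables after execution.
{a: 504, c: 18}

Step-by-step execution:
Initial: a=-3, c=9
After step 1 (DOUBLE(c)): a=-3, c=18
After step 2 (SQUARE(a)): a=9, c=18
After step 3 (INC(a)): a=10, c=18
After step 4 (ADD(a, c)): a=28, c=18
After step 5 (MUL(a, c)): a=504, c=18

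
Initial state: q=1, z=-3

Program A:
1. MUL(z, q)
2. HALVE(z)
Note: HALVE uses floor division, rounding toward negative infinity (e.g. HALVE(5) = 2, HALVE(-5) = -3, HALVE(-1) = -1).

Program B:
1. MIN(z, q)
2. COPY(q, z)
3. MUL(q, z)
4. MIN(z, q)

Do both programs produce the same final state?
No

Program A final state: q=1, z=-2
Program B final state: q=9, z=-3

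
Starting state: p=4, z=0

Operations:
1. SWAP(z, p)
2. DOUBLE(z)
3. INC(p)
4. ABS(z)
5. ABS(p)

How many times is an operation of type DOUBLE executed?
1

Counting DOUBLE operations:
Step 2: DOUBLE(z) ← DOUBLE
Total: 1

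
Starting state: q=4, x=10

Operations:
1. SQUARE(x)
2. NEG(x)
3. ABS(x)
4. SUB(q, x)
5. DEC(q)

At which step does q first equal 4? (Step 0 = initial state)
Step 0

Tracing q:
Initial: q = 4 ← first occurrence
After step 1: q = 4
After step 2: q = 4
After step 3: q = 4
After step 4: q = -96
After step 5: q = -97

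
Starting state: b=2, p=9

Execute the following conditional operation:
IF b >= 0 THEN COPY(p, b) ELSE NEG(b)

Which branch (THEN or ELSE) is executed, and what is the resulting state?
Branch: THEN, Final state: b=2, p=2

Evaluating condition: b >= 0
b = 2
Condition is True, so THEN branch executes
After COPY(p, b): b=2, p=2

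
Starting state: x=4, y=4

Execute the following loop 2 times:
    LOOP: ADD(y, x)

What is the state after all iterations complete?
x=4, y=12

Iteration trace:
Start: x=4, y=4
After iteration 1: x=4, y=8
After iteration 2: x=4, y=12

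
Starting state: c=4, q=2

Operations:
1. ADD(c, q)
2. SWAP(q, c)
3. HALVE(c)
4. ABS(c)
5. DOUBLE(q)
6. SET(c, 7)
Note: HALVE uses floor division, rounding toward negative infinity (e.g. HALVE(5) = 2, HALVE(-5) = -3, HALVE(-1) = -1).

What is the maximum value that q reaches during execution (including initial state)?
12

Values of q at each step:
Initial: q = 2
After step 1: q = 2
After step 2: q = 6
After step 3: q = 6
After step 4: q = 6
After step 5: q = 12 ← maximum
After step 6: q = 12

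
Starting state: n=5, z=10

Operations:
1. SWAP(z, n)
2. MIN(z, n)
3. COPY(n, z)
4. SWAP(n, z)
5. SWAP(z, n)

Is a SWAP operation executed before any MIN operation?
Yes

First SWAP: step 1
First MIN: step 2
Since 1 < 2, SWAP comes first.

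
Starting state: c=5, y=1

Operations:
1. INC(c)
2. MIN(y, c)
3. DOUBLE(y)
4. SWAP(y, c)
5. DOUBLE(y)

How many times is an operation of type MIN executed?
1

Counting MIN operations:
Step 2: MIN(y, c) ← MIN
Total: 1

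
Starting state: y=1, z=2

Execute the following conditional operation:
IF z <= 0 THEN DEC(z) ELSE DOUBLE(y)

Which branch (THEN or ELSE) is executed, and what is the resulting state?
Branch: ELSE, Final state: y=2, z=2

Evaluating condition: z <= 0
z = 2
Condition is False, so ELSE branch executes
After DOUBLE(y): y=2, z=2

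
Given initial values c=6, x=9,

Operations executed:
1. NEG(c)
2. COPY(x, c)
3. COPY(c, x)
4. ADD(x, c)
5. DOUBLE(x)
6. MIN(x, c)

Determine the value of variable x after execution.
x = -24

Tracing execution:
Step 1: NEG(c) → x = 9
Step 2: COPY(x, c) → x = -6
Step 3: COPY(c, x) → x = -6
Step 4: ADD(x, c) → x = -12
Step 5: DOUBLE(x) → x = -24
Step 6: MIN(x, c) → x = -24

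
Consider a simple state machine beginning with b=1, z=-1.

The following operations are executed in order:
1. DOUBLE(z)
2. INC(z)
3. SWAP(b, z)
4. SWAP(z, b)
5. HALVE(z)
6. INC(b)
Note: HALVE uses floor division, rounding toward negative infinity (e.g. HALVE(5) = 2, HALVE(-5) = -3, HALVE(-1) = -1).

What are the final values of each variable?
{b: 2, z: -1}

Step-by-step execution:
Initial: b=1, z=-1
After step 1 (DOUBLE(z)): b=1, z=-2
After step 2 (INC(z)): b=1, z=-1
After step 3 (SWAP(b, z)): b=-1, z=1
After step 4 (SWAP(z, b)): b=1, z=-1
After step 5 (HALVE(z)): b=1, z=-1
After step 6 (INC(b)): b=2, z=-1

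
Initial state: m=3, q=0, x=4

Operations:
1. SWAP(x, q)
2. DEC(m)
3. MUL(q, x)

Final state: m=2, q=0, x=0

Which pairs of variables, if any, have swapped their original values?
None

Comparing initial and final values:
m: 3 → 2
q: 0 → 0
x: 4 → 0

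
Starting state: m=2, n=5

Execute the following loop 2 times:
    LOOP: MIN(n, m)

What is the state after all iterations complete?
m=2, n=2

Iteration trace:
Start: m=2, n=5
After iteration 1: m=2, n=2
After iteration 2: m=2, n=2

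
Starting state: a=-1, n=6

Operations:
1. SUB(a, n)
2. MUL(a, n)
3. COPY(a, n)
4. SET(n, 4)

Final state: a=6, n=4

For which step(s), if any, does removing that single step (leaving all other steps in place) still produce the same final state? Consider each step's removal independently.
Step(s) 1, 2

Testing removal of each single step:
Without step 1: final = a=6, n=4 (same)
Without step 2: final = a=6, n=4 (same)
Without step 3: final = a=-42, n=4 (different)
Without step 4: final = a=6, n=6 (different)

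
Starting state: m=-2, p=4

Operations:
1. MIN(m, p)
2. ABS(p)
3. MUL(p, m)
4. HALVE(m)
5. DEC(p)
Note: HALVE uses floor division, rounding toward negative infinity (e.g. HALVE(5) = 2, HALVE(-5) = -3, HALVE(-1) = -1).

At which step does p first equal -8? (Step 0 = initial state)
Step 3

Tracing p:
Initial: p = 4
After step 1: p = 4
After step 2: p = 4
After step 3: p = -8 ← first occurrence
After step 4: p = -8
After step 5: p = -9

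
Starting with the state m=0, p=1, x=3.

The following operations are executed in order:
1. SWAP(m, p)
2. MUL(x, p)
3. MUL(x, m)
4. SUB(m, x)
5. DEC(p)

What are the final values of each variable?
{m: 1, p: -1, x: 0}

Step-by-step execution:
Initial: m=0, p=1, x=3
After step 1 (SWAP(m, p)): m=1, p=0, x=3
After step 2 (MUL(x, p)): m=1, p=0, x=0
After step 3 (MUL(x, m)): m=1, p=0, x=0
After step 4 (SUB(m, x)): m=1, p=0, x=0
After step 5 (DEC(p)): m=1, p=-1, x=0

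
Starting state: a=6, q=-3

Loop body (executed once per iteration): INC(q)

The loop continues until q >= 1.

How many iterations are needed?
4

Tracing iterations:
Initial: a=6, q=-3
After iteration 1: a=6, q=-2
After iteration 2: a=6, q=-1
After iteration 3: a=6, q=0
After iteration 4: a=6, q=1
q >= 1 now holds, so the loop exits after 4 iterations.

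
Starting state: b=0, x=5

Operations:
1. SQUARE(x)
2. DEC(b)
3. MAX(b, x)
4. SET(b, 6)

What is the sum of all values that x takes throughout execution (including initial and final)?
105

Values of x at each step:
Initial: x = 5
After step 1: x = 25
After step 2: x = 25
After step 3: x = 25
After step 4: x = 25
Sum = 5 + 25 + 25 + 25 + 25 = 105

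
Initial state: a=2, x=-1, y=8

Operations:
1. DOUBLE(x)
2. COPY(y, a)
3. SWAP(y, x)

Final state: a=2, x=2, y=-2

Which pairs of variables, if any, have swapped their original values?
None

Comparing initial and final values:
y: 8 → -2
x: -1 → 2
a: 2 → 2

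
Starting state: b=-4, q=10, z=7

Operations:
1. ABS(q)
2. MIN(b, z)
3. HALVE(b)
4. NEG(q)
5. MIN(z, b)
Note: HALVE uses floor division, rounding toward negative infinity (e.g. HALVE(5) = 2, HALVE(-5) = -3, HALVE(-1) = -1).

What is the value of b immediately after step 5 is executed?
b = -2

Tracing b through execution:
Initial: b = -4
After step 1 (ABS(q)): b = -4
After step 2 (MIN(b, z)): b = -4
After step 3 (HALVE(b)): b = -2
After step 4 (NEG(q)): b = -2
After step 5 (MIN(z, b)): b = -2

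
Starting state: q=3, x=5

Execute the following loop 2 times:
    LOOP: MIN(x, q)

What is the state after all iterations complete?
q=3, x=3

Iteration trace:
Start: q=3, x=5
After iteration 1: q=3, x=3
After iteration 2: q=3, x=3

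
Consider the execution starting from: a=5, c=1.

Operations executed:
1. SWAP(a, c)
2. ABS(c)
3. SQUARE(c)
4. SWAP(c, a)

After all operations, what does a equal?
a = 25

Tracing execution:
Step 1: SWAP(a, c) → a = 1
Step 2: ABS(c) → a = 1
Step 3: SQUARE(c) → a = 1
Step 4: SWAP(c, a) → a = 25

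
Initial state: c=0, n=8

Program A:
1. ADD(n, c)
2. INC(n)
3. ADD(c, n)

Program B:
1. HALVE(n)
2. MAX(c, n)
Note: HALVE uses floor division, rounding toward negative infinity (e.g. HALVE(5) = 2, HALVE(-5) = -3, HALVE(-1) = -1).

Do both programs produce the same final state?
No

Program A final state: c=9, n=9
Program B final state: c=4, n=4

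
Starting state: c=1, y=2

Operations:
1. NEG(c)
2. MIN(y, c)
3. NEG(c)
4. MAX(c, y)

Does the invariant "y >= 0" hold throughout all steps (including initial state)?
No, violated after step 2

The invariant is violated after step 2.

State at each step:
Initial: c=1, y=2
After step 1: c=-1, y=2
After step 2: c=-1, y=-1
After step 3: c=1, y=-1
After step 4: c=1, y=-1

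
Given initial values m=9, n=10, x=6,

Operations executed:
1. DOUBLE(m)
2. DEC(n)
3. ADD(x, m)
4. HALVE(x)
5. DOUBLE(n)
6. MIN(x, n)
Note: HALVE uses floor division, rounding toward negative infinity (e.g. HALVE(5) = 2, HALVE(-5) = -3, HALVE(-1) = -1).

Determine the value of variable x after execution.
x = 12

Tracing execution:
Step 1: DOUBLE(m) → x = 6
Step 2: DEC(n) → x = 6
Step 3: ADD(x, m) → x = 24
Step 4: HALVE(x) → x = 12
Step 5: DOUBLE(n) → x = 12
Step 6: MIN(x, n) → x = 12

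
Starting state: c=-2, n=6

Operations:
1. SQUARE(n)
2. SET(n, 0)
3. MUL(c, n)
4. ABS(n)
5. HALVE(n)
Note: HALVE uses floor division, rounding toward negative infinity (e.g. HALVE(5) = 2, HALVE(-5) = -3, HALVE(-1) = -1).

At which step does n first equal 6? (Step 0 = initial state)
Step 0

Tracing n:
Initial: n = 6 ← first occurrence
After step 1: n = 36
After step 2: n = 0
After step 3: n = 0
After step 4: n = 0
After step 5: n = 0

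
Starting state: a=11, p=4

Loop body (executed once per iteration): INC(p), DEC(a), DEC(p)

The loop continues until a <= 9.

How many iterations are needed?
2

Tracing iterations:
Initial: a=11, p=4
After iteration 1: a=10, p=4
After iteration 2: a=9, p=4
a <= 9 now holds, so the loop exits after 2 iterations.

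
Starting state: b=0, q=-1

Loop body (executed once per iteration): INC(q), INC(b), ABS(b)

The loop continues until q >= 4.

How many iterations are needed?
5

Tracing iterations:
Initial: b=0, q=-1
After iteration 1: b=1, q=0
After iteration 2: b=2, q=1
After iteration 3: b=3, q=2
After iteration 4: b=4, q=3
After iteration 5: b=5, q=4
q >= 4 now holds, so the loop exits after 5 iterations.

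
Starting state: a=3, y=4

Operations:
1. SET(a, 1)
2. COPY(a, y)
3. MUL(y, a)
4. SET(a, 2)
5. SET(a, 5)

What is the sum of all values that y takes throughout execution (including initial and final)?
60

Values of y at each step:
Initial: y = 4
After step 1: y = 4
After step 2: y = 4
After step 3: y = 16
After step 4: y = 16
After step 5: y = 16
Sum = 4 + 4 + 4 + 16 + 16 + 16 = 60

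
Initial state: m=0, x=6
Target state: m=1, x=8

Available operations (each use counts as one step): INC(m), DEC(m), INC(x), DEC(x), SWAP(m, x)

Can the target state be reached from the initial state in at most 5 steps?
Yes

Path (3 steps): INC(m) → INC(x) → INC(x)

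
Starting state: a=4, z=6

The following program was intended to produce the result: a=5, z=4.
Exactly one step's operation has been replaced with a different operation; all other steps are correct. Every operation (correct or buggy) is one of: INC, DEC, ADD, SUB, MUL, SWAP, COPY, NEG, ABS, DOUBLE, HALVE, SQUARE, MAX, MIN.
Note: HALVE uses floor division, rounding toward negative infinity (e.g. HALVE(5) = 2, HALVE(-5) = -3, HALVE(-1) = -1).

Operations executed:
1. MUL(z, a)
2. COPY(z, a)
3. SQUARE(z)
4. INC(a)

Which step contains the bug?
Step 3

Trace with buggy code:
Initial: a=4, z=6
After step 1: a=4, z=24
After step 2: a=4, z=4
After step 3: a=4, z=16
After step 4: a=5, z=16
Actual final a=5, z=16 ≠ expected a=5, z=4.
Step 3 is the only position where a single-operation replacement can produce the expected result.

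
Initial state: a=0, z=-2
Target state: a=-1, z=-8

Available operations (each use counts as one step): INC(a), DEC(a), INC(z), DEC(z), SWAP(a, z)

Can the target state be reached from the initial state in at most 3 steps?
No

The target state cannot be reached within 3 steps.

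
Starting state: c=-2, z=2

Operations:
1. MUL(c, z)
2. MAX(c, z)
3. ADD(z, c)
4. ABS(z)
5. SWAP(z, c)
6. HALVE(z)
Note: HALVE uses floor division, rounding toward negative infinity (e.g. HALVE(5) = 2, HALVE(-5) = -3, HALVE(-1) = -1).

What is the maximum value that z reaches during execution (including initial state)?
4

Values of z at each step:
Initial: z = 2
After step 1: z = 2
After step 2: z = 2
After step 3: z = 4 ← maximum
After step 4: z = 4
After step 5: z = 2
After step 6: z = 1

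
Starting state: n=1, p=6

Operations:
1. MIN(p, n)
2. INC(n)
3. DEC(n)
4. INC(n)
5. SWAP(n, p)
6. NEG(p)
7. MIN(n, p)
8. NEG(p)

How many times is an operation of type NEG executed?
2

Counting NEG operations:
Step 6: NEG(p) ← NEG
Step 8: NEG(p) ← NEG
Total: 2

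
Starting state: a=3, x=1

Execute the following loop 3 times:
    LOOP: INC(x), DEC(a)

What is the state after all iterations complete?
a=0, x=4

Iteration trace:
Start: a=3, x=1
After iteration 1: a=2, x=2
After iteration 2: a=1, x=3
After iteration 3: a=0, x=4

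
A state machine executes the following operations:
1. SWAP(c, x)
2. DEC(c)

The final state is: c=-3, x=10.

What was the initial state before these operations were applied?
c=10, x=-2

Working backwards:
Final state: c=-3, x=10
Before step 2 (DEC(c)): c=-2, x=10
Before step 1 (SWAP(c, x)): c=10, x=-2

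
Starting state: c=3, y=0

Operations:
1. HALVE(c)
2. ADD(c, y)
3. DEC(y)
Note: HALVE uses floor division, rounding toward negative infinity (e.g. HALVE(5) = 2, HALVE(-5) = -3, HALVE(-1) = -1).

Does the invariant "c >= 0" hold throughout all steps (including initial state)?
Yes

The invariant holds at every step.

State at each step:
Initial: c=3, y=0
After step 1: c=1, y=0
After step 2: c=1, y=0
After step 3: c=1, y=-1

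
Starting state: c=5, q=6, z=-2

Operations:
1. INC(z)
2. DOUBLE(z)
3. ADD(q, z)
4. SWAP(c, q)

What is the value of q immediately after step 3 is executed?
q = 4

Tracing q through execution:
Initial: q = 6
After step 1 (INC(z)): q = 6
After step 2 (DOUBLE(z)): q = 6
After step 3 (ADD(q, z)): q = 4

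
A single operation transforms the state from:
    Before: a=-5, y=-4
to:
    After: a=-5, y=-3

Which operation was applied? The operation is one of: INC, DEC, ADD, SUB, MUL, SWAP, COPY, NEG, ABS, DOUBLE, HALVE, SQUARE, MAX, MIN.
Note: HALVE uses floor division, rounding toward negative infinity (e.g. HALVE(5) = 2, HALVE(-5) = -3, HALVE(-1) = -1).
INC(y)

Analyzing the change:
Before: a=-5, y=-4
After: a=-5, y=-3
Variable y changed from -4 to -3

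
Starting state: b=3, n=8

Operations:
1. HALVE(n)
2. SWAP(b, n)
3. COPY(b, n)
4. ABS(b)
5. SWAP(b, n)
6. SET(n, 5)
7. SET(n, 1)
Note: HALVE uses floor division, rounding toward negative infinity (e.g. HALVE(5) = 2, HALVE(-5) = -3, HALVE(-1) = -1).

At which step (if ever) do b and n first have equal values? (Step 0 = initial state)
Step 3

b and n first become equal after step 3.

Comparing values at each step:
Initial: b=3, n=8
After step 1: b=3, n=4
After step 2: b=4, n=3
After step 3: b=3, n=3 ← equal!
After step 4: b=3, n=3 ← equal!
After step 5: b=3, n=3 ← equal!
After step 6: b=3, n=5
After step 7: b=3, n=1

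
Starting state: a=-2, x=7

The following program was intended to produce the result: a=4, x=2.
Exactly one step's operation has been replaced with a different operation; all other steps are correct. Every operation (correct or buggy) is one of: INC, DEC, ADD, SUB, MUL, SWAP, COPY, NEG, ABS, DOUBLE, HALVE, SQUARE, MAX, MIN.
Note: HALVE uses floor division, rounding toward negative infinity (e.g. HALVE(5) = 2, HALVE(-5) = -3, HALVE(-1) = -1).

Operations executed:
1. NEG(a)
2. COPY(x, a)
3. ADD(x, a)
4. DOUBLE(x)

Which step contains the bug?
Step 4

Trace with buggy code:
Initial: a=-2, x=7
After step 1: a=2, x=7
After step 2: a=2, x=2
After step 3: a=2, x=4
After step 4: a=2, x=8
Actual final a=2, x=8 ≠ expected a=4, x=2.
Step 4 is the only position where a single-operation replacement can produce the expected result.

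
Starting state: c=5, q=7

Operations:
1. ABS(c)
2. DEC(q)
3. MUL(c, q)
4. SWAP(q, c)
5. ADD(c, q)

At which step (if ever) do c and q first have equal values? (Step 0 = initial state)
Never

c and q never become equal during execution.

Comparing values at each step:
Initial: c=5, q=7
After step 1: c=5, q=7
After step 2: c=5, q=6
After step 3: c=30, q=6
After step 4: c=6, q=30
After step 5: c=36, q=30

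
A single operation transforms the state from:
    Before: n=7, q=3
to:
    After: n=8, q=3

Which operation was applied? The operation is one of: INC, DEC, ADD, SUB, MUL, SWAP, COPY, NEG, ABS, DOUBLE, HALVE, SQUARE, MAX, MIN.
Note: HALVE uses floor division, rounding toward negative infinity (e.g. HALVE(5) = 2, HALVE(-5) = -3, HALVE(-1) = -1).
INC(n)

Analyzing the change:
Before: n=7, q=3
After: n=8, q=3
Variable n changed from 7 to 8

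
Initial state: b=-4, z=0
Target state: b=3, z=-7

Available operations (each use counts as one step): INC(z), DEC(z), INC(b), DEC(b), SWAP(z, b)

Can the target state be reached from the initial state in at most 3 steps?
No

The target state cannot be reached within 3 steps.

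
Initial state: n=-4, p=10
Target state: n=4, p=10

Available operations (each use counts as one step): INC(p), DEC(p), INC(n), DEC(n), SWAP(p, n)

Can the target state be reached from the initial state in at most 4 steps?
No

The target state cannot be reached within 4 steps.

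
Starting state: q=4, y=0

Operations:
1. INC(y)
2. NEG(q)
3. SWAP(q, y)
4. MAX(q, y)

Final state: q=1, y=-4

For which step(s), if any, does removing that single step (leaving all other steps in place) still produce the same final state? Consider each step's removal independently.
Step(s) 4

Testing removal of each single step:
Without step 1: final = q=0, y=-4 (different)
Without step 2: final = q=4, y=4 (different)
Without step 3: final = q=1, y=1 (different)
Without step 4: final = q=1, y=-4 (same)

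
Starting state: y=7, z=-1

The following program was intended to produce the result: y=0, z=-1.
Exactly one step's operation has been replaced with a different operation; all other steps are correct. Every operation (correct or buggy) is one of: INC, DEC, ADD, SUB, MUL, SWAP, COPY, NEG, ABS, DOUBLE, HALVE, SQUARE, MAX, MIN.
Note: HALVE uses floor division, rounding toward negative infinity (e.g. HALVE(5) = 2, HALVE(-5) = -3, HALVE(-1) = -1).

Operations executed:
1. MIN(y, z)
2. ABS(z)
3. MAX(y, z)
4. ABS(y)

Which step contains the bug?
Step 2

Trace with buggy code:
Initial: y=7, z=-1
After step 1: y=-1, z=-1
After step 2: y=-1, z=1
After step 3: y=1, z=1
After step 4: y=1, z=1
Actual final y=1, z=1 ≠ expected y=0, z=-1.
Step 2 is the only position where a single-operation replacement can produce the expected result.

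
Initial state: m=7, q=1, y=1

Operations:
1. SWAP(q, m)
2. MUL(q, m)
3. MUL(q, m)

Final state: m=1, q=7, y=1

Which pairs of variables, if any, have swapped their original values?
(q, m)

Comparing initial and final values:
q: 1 → 7
m: 7 → 1
y: 1 → 1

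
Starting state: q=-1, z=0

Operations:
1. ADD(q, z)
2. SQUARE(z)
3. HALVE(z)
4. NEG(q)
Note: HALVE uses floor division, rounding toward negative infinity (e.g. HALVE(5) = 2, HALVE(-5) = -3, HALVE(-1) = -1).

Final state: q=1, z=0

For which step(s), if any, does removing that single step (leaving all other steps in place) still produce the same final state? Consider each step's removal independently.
Step(s) 1, 2, 3

Testing removal of each single step:
Without step 1: final = q=1, z=0 (same)
Without step 2: final = q=1, z=0 (same)
Without step 3: final = q=1, z=0 (same)
Without step 4: final = q=-1, z=0 (different)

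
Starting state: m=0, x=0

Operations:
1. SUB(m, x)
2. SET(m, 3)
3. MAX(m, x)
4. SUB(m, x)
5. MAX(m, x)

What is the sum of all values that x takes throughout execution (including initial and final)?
0

Values of x at each step:
Initial: x = 0
After step 1: x = 0
After step 2: x = 0
After step 3: x = 0
After step 4: x = 0
After step 5: x = 0
Sum = 0 + 0 + 0 + 0 + 0 + 0 = 0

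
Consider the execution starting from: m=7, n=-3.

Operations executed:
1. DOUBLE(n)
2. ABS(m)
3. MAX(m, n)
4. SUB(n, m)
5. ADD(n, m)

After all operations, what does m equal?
m = 7

Tracing execution:
Step 1: DOUBLE(n) → m = 7
Step 2: ABS(m) → m = 7
Step 3: MAX(m, n) → m = 7
Step 4: SUB(n, m) → m = 7
Step 5: ADD(n, m) → m = 7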